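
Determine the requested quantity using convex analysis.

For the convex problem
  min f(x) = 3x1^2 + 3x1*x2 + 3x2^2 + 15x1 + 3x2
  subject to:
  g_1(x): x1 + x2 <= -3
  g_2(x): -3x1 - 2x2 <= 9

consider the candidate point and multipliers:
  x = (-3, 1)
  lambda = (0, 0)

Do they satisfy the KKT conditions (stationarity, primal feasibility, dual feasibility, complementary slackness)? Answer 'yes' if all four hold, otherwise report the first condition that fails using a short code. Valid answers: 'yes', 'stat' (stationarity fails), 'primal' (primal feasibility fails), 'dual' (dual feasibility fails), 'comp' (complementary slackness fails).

Gradient of f: grad f(x) = Q x + c = (0, 0)
Constraint values g_i(x) = a_i^T x - b_i:
  g_1((-3, 1)) = 1
  g_2((-3, 1)) = -2
Stationarity residual: grad f(x) + sum_i lambda_i a_i = (0, 0)
  -> stationarity OK
Primal feasibility (all g_i <= 0): FAILS
Dual feasibility (all lambda_i >= 0): OK
Complementary slackness (lambda_i * g_i(x) = 0 for all i): OK

Verdict: the first failing condition is primal_feasibility -> primal.

primal


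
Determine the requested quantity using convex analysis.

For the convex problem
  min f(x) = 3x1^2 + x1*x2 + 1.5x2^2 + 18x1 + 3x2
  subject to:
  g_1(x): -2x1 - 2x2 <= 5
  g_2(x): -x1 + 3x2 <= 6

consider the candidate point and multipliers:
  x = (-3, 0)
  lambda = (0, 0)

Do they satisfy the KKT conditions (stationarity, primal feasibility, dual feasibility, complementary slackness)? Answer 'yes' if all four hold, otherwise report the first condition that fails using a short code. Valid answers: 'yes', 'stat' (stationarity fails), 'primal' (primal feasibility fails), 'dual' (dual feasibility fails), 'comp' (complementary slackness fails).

Gradient of f: grad f(x) = Q x + c = (0, 0)
Constraint values g_i(x) = a_i^T x - b_i:
  g_1((-3, 0)) = 1
  g_2((-3, 0)) = -3
Stationarity residual: grad f(x) + sum_i lambda_i a_i = (0, 0)
  -> stationarity OK
Primal feasibility (all g_i <= 0): FAILS
Dual feasibility (all lambda_i >= 0): OK
Complementary slackness (lambda_i * g_i(x) = 0 for all i): OK

Verdict: the first failing condition is primal_feasibility -> primal.

primal


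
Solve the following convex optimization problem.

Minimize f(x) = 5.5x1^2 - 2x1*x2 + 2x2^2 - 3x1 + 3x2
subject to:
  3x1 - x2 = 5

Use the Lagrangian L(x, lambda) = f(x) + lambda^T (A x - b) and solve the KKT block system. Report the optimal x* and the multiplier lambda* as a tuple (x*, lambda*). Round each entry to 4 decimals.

Form the Lagrangian:
  L(x, lambda) = (1/2) x^T Q x + c^T x + lambda^T (A x - b)
Stationarity (grad_x L = 0): Q x + c + A^T lambda = 0.
Primal feasibility: A x = b.

This gives the KKT block system:
  [ Q   A^T ] [ x     ]   [-c ]
  [ A    0  ] [ lambda ] = [ b ]

Solving the linear system:
  x*      = (1.2571, -1.2286)
  lambda* = (-4.4286)
  f(x*)   = 7.3429

x* = (1.2571, -1.2286), lambda* = (-4.4286)


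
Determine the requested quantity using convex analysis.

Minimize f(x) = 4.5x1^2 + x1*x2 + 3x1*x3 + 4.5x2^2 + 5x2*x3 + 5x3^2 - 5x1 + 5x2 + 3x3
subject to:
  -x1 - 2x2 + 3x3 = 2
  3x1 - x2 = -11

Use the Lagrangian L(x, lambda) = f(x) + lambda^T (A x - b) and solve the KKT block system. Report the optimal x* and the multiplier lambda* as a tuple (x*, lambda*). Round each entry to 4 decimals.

Form the Lagrangian:
  L(x, lambda) = (1/2) x^T Q x + c^T x + lambda^T (A x - b)
Stationarity (grad_x L = 0): Q x + c + A^T lambda = 0.
Primal feasibility: A x = b.

This gives the KKT block system:
  [ Q   A^T ] [ x     ]   [-c ]
  [ A    0  ] [ lambda ] = [ b ]

Solving the linear system:
  x*      = (-3.3441, 0.9678, 0.1972)
  lambda* = (0.0739, 11.2038)
  f(x*)   = 72.6223

x* = (-3.3441, 0.9678, 0.1972), lambda* = (0.0739, 11.2038)


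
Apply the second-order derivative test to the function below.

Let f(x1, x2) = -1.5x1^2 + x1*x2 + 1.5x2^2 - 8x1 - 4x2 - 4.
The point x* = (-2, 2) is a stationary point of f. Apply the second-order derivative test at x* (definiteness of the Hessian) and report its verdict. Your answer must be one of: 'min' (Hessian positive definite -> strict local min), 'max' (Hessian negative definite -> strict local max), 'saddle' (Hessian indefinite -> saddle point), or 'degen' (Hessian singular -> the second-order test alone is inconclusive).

Compute the Hessian H = grad^2 f:
  H = [[-3, 1], [1, 3]]
Verify stationarity: grad f(x*) = H x* + g = (0, 0).
Eigenvalues of H: -3.1623, 3.1623.
Eigenvalues have mixed signs, so H is indefinite -> x* is a saddle point.

saddle


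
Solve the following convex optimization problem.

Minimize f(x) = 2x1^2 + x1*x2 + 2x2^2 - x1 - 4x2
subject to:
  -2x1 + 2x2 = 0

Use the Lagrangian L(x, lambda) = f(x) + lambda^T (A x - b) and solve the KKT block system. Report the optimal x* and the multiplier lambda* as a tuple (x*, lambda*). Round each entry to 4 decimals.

Form the Lagrangian:
  L(x, lambda) = (1/2) x^T Q x + c^T x + lambda^T (A x - b)
Stationarity (grad_x L = 0): Q x + c + A^T lambda = 0.
Primal feasibility: A x = b.

This gives the KKT block system:
  [ Q   A^T ] [ x     ]   [-c ]
  [ A    0  ] [ lambda ] = [ b ]

Solving the linear system:
  x*      = (0.5, 0.5)
  lambda* = (0.75)
  f(x*)   = -1.25

x* = (0.5, 0.5), lambda* = (0.75)


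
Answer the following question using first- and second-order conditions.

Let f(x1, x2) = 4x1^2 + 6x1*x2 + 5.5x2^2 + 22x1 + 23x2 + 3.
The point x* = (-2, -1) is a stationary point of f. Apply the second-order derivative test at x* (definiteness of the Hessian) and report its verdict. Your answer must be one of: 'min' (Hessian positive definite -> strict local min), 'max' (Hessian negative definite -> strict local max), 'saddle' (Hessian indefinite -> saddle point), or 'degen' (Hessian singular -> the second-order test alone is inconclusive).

Compute the Hessian H = grad^2 f:
  H = [[8, 6], [6, 11]]
Verify stationarity: grad f(x*) = H x* + g = (0, 0).
Eigenvalues of H: 3.3153, 15.6847.
Both eigenvalues > 0, so H is positive definite -> x* is a strict local min.

min


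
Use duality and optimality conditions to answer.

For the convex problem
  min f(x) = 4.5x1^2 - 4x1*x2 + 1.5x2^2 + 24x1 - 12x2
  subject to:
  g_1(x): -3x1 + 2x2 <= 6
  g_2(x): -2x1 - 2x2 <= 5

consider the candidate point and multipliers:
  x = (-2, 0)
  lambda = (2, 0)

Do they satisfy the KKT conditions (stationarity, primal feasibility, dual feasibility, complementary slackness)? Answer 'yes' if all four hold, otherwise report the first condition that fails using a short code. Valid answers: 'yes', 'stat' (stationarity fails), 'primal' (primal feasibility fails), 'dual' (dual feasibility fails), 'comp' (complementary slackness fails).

Gradient of f: grad f(x) = Q x + c = (6, -4)
Constraint values g_i(x) = a_i^T x - b_i:
  g_1((-2, 0)) = 0
  g_2((-2, 0)) = -1
Stationarity residual: grad f(x) + sum_i lambda_i a_i = (0, 0)
  -> stationarity OK
Primal feasibility (all g_i <= 0): OK
Dual feasibility (all lambda_i >= 0): OK
Complementary slackness (lambda_i * g_i(x) = 0 for all i): OK

Verdict: yes, KKT holds.

yes


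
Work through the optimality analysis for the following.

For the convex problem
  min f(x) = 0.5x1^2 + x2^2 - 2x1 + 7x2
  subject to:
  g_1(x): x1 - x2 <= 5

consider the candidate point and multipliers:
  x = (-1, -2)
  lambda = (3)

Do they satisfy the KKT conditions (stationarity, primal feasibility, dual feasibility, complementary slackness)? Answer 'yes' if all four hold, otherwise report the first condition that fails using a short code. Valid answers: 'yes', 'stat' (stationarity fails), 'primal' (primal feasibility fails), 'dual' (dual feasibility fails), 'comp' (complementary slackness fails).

Gradient of f: grad f(x) = Q x + c = (-3, 3)
Constraint values g_i(x) = a_i^T x - b_i:
  g_1((-1, -2)) = -4
Stationarity residual: grad f(x) + sum_i lambda_i a_i = (0, 0)
  -> stationarity OK
Primal feasibility (all g_i <= 0): OK
Dual feasibility (all lambda_i >= 0): OK
Complementary slackness (lambda_i * g_i(x) = 0 for all i): FAILS

Verdict: the first failing condition is complementary_slackness -> comp.

comp


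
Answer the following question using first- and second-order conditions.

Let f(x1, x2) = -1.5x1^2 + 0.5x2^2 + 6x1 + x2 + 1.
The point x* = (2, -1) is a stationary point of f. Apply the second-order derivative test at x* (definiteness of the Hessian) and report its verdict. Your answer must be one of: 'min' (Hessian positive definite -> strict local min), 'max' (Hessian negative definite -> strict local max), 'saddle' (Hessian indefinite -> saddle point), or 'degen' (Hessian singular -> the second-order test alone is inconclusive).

Compute the Hessian H = grad^2 f:
  H = [[-3, 0], [0, 1]]
Verify stationarity: grad f(x*) = H x* + g = (0, 0).
Eigenvalues of H: -3, 1.
Eigenvalues have mixed signs, so H is indefinite -> x* is a saddle point.

saddle


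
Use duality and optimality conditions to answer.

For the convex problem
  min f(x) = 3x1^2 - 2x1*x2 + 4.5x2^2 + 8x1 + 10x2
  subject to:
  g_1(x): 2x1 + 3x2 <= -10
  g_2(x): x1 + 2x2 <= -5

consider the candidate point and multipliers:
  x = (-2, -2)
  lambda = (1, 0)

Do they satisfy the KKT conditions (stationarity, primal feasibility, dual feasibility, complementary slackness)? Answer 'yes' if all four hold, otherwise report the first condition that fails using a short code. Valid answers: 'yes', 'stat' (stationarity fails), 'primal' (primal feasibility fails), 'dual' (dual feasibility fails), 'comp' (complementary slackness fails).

Gradient of f: grad f(x) = Q x + c = (0, -4)
Constraint values g_i(x) = a_i^T x - b_i:
  g_1((-2, -2)) = 0
  g_2((-2, -2)) = -1
Stationarity residual: grad f(x) + sum_i lambda_i a_i = (2, -1)
  -> stationarity FAILS
Primal feasibility (all g_i <= 0): OK
Dual feasibility (all lambda_i >= 0): OK
Complementary slackness (lambda_i * g_i(x) = 0 for all i): OK

Verdict: the first failing condition is stationarity -> stat.

stat


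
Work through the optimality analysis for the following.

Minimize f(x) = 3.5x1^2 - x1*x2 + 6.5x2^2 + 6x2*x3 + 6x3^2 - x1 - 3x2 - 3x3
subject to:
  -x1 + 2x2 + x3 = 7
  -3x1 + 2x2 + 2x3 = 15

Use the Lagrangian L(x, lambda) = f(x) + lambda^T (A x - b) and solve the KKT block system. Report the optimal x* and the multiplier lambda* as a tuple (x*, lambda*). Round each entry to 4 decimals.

Form the Lagrangian:
  L(x, lambda) = (1/2) x^T Q x + c^T x + lambda^T (A x - b)
Stationarity (grad_x L = 0): Q x + c + A^T lambda = 0.
Primal feasibility: A x = b.

This gives the KKT block system:
  [ Q   A^T ] [ x     ]   [-c ]
  [ A    0  ] [ lambda ] = [ b ]

Solving the linear system:
  x*      = (-3.3915, 1.1958, 1.2169)
  lambda* = (-4.4603, -7.1587)
  f(x*)   = 67.3783

x* = (-3.3915, 1.1958, 1.2169), lambda* = (-4.4603, -7.1587)


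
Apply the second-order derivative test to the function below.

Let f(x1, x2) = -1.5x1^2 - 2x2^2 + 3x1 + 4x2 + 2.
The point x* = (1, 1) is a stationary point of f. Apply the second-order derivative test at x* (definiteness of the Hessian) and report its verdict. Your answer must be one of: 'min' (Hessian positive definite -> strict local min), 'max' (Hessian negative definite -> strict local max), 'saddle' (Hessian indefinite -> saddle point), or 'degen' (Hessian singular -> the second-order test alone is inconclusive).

Compute the Hessian H = grad^2 f:
  H = [[-3, 0], [0, -4]]
Verify stationarity: grad f(x*) = H x* + g = (0, 0).
Eigenvalues of H: -4, -3.
Both eigenvalues < 0, so H is negative definite -> x* is a strict local max.

max


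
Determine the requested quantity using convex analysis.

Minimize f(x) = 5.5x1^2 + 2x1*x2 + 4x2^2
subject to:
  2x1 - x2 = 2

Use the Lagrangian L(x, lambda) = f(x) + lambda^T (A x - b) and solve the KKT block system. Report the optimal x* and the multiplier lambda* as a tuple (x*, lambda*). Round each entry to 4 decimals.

Form the Lagrangian:
  L(x, lambda) = (1/2) x^T Q x + c^T x + lambda^T (A x - b)
Stationarity (grad_x L = 0): Q x + c + A^T lambda = 0.
Primal feasibility: A x = b.

This gives the KKT block system:
  [ Q   A^T ] [ x     ]   [-c ]
  [ A    0  ] [ lambda ] = [ b ]

Solving the linear system:
  x*      = (0.7059, -0.5882)
  lambda* = (-3.2941)
  f(x*)   = 3.2941

x* = (0.7059, -0.5882), lambda* = (-3.2941)


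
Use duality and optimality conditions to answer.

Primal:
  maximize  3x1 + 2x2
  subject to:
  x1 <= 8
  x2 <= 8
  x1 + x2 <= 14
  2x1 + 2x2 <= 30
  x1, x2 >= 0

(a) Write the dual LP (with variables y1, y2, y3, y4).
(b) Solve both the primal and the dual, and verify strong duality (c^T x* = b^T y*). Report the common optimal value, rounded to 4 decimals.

The standard primal-dual pair for 'max c^T x s.t. A x <= b, x >= 0' is:
  Dual:  min b^T y  s.t.  A^T y >= c,  y >= 0.

So the dual LP is:
  minimize  8y1 + 8y2 + 14y3 + 30y4
  subject to:
    y1 + y3 + 2y4 >= 3
    y2 + y3 + 2y4 >= 2
    y1, y2, y3, y4 >= 0

Solving the primal: x* = (8, 6).
  primal value c^T x* = 36.
Solving the dual: y* = (1, 0, 2, 0).
  dual value b^T y* = 36.
Strong duality: c^T x* = b^T y*. Confirmed.

36


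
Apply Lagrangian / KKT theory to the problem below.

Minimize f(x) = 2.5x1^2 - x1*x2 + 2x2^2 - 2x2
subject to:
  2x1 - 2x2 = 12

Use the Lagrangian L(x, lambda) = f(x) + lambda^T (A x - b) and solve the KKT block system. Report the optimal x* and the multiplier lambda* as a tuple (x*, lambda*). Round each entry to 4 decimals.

Form the Lagrangian:
  L(x, lambda) = (1/2) x^T Q x + c^T x + lambda^T (A x - b)
Stationarity (grad_x L = 0): Q x + c + A^T lambda = 0.
Primal feasibility: A x = b.

This gives the KKT block system:
  [ Q   A^T ] [ x     ]   [-c ]
  [ A    0  ] [ lambda ] = [ b ]

Solving the linear system:
  x*      = (2.8571, -3.1429)
  lambda* = (-8.7143)
  f(x*)   = 55.4286

x* = (2.8571, -3.1429), lambda* = (-8.7143)


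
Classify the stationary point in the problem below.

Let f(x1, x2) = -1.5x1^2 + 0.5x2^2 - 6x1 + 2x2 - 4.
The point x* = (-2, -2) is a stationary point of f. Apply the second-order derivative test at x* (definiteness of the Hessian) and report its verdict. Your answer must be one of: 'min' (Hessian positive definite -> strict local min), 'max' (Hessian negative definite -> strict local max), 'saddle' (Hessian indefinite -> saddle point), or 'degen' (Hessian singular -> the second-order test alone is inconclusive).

Compute the Hessian H = grad^2 f:
  H = [[-3, 0], [0, 1]]
Verify stationarity: grad f(x*) = H x* + g = (0, 0).
Eigenvalues of H: -3, 1.
Eigenvalues have mixed signs, so H is indefinite -> x* is a saddle point.

saddle


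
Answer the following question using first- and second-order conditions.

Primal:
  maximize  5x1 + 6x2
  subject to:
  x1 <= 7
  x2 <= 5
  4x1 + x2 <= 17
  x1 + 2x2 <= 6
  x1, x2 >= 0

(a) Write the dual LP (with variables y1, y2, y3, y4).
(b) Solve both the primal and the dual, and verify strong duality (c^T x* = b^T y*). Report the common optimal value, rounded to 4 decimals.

The standard primal-dual pair for 'max c^T x s.t. A x <= b, x >= 0' is:
  Dual:  min b^T y  s.t.  A^T y >= c,  y >= 0.

So the dual LP is:
  minimize  7y1 + 5y2 + 17y3 + 6y4
  subject to:
    y1 + 4y3 + y4 >= 5
    y2 + y3 + 2y4 >= 6
    y1, y2, y3, y4 >= 0

Solving the primal: x* = (4, 1).
  primal value c^T x* = 26.
Solving the dual: y* = (0, 0, 0.5714, 2.7143).
  dual value b^T y* = 26.
Strong duality: c^T x* = b^T y*. Confirmed.

26


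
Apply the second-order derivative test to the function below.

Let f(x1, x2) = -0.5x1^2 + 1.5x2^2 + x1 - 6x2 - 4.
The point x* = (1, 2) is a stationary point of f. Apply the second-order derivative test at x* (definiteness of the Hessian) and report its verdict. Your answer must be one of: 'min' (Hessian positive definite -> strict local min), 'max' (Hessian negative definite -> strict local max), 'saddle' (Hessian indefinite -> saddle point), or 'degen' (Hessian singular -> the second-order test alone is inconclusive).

Compute the Hessian H = grad^2 f:
  H = [[-1, 0], [0, 3]]
Verify stationarity: grad f(x*) = H x* + g = (0, 0).
Eigenvalues of H: -1, 3.
Eigenvalues have mixed signs, so H is indefinite -> x* is a saddle point.

saddle


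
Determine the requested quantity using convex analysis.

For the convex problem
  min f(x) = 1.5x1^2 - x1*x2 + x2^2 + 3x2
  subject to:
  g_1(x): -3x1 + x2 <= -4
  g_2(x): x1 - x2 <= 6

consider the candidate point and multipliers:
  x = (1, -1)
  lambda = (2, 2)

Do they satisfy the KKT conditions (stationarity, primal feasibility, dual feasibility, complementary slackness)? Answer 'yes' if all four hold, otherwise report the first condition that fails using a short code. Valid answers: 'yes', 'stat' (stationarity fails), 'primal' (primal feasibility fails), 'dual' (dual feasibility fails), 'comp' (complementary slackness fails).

Gradient of f: grad f(x) = Q x + c = (4, 0)
Constraint values g_i(x) = a_i^T x - b_i:
  g_1((1, -1)) = 0
  g_2((1, -1)) = -4
Stationarity residual: grad f(x) + sum_i lambda_i a_i = (0, 0)
  -> stationarity OK
Primal feasibility (all g_i <= 0): OK
Dual feasibility (all lambda_i >= 0): OK
Complementary slackness (lambda_i * g_i(x) = 0 for all i): FAILS

Verdict: the first failing condition is complementary_slackness -> comp.

comp


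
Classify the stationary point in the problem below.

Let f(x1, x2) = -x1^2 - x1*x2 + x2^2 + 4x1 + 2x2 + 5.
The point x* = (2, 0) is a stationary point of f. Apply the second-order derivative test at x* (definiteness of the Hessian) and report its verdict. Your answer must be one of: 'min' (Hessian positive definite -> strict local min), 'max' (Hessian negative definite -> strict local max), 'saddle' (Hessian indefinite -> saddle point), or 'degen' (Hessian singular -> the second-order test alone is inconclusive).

Compute the Hessian H = grad^2 f:
  H = [[-2, -1], [-1, 2]]
Verify stationarity: grad f(x*) = H x* + g = (0, 0).
Eigenvalues of H: -2.2361, 2.2361.
Eigenvalues have mixed signs, so H is indefinite -> x* is a saddle point.

saddle


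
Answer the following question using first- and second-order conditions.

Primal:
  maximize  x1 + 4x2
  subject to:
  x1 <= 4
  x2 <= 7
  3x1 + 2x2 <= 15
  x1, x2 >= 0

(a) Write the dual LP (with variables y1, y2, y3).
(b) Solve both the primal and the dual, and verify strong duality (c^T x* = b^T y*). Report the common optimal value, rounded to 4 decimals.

The standard primal-dual pair for 'max c^T x s.t. A x <= b, x >= 0' is:
  Dual:  min b^T y  s.t.  A^T y >= c,  y >= 0.

So the dual LP is:
  minimize  4y1 + 7y2 + 15y3
  subject to:
    y1 + 3y3 >= 1
    y2 + 2y3 >= 4
    y1, y2, y3 >= 0

Solving the primal: x* = (0.3333, 7).
  primal value c^T x* = 28.3333.
Solving the dual: y* = (0, 3.3333, 0.3333).
  dual value b^T y* = 28.3333.
Strong duality: c^T x* = b^T y*. Confirmed.

28.3333


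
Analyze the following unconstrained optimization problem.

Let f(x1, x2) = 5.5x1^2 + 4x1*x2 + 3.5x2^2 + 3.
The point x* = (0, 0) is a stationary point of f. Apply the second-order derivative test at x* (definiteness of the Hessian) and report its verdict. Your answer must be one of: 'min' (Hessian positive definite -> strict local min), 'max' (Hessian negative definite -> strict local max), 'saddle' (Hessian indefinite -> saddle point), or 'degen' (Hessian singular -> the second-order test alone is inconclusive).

Compute the Hessian H = grad^2 f:
  H = [[11, 4], [4, 7]]
Verify stationarity: grad f(x*) = H x* + g = (0, 0).
Eigenvalues of H: 4.5279, 13.4721.
Both eigenvalues > 0, so H is positive definite -> x* is a strict local min.

min


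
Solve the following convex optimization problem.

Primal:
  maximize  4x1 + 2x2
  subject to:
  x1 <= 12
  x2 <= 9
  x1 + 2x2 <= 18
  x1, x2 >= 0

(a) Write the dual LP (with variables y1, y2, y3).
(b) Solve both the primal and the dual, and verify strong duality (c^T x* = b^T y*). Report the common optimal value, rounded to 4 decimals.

The standard primal-dual pair for 'max c^T x s.t. A x <= b, x >= 0' is:
  Dual:  min b^T y  s.t.  A^T y >= c,  y >= 0.

So the dual LP is:
  minimize  12y1 + 9y2 + 18y3
  subject to:
    y1 + y3 >= 4
    y2 + 2y3 >= 2
    y1, y2, y3 >= 0

Solving the primal: x* = (12, 3).
  primal value c^T x* = 54.
Solving the dual: y* = (3, 0, 1).
  dual value b^T y* = 54.
Strong duality: c^T x* = b^T y*. Confirmed.

54


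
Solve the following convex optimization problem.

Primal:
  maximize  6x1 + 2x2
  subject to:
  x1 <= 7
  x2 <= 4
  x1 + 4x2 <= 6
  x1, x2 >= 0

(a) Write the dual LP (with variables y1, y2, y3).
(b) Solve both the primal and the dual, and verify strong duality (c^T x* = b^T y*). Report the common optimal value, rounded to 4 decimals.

The standard primal-dual pair for 'max c^T x s.t. A x <= b, x >= 0' is:
  Dual:  min b^T y  s.t.  A^T y >= c,  y >= 0.

So the dual LP is:
  minimize  7y1 + 4y2 + 6y3
  subject to:
    y1 + y3 >= 6
    y2 + 4y3 >= 2
    y1, y2, y3 >= 0

Solving the primal: x* = (6, 0).
  primal value c^T x* = 36.
Solving the dual: y* = (0, 0, 6).
  dual value b^T y* = 36.
Strong duality: c^T x* = b^T y*. Confirmed.

36


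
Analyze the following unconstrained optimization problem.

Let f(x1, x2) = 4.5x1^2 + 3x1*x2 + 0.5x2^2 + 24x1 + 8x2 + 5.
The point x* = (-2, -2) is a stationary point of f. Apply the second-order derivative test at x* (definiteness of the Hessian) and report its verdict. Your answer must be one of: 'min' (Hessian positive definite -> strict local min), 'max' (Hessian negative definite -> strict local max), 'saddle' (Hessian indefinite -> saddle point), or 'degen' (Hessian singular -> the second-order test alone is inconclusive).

Compute the Hessian H = grad^2 f:
  H = [[9, 3], [3, 1]]
Verify stationarity: grad f(x*) = H x* + g = (0, 0).
Eigenvalues of H: 0, 10.
H has a zero eigenvalue (singular; positive semidefinite but not definite), so H is neither positive definite, negative definite, nor indefinite. The second-order test alone is inconclusive -> degen.
(Indeed, f is constant along the null direction of H through x*, so x* is not a strict local extremum.)

degen


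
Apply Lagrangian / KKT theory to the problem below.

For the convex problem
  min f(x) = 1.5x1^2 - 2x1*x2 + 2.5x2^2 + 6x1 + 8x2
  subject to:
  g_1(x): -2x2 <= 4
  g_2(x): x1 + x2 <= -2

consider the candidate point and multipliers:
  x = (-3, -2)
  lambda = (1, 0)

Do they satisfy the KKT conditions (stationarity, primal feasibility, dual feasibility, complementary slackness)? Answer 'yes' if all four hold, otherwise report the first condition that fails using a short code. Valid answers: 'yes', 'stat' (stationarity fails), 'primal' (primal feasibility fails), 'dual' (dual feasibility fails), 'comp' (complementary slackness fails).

Gradient of f: grad f(x) = Q x + c = (1, 4)
Constraint values g_i(x) = a_i^T x - b_i:
  g_1((-3, -2)) = 0
  g_2((-3, -2)) = -3
Stationarity residual: grad f(x) + sum_i lambda_i a_i = (1, 2)
  -> stationarity FAILS
Primal feasibility (all g_i <= 0): OK
Dual feasibility (all lambda_i >= 0): OK
Complementary slackness (lambda_i * g_i(x) = 0 for all i): OK

Verdict: the first failing condition is stationarity -> stat.

stat


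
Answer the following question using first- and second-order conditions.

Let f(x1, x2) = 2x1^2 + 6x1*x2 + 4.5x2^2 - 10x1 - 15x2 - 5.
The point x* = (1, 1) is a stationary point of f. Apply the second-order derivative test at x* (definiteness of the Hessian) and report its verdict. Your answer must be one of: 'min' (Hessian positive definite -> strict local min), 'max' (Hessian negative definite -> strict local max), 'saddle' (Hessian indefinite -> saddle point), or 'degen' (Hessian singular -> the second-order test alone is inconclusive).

Compute the Hessian H = grad^2 f:
  H = [[4, 6], [6, 9]]
Verify stationarity: grad f(x*) = H x* + g = (0, 0).
Eigenvalues of H: 0, 13.
H has a zero eigenvalue (singular; positive semidefinite but not definite), so H is neither positive definite, negative definite, nor indefinite. The second-order test alone is inconclusive -> degen.
(Indeed, f is constant along the null direction of H through x*, so x* is not a strict local extremum.)

degen


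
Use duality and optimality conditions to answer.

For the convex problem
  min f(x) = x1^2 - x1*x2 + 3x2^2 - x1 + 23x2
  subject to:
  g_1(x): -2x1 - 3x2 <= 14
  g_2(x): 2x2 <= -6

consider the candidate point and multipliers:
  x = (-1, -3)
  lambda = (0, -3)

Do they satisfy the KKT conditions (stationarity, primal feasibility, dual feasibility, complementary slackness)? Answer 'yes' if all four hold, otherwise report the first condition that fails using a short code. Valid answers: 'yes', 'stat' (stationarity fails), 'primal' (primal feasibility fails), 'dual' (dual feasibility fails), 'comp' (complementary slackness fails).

Gradient of f: grad f(x) = Q x + c = (0, 6)
Constraint values g_i(x) = a_i^T x - b_i:
  g_1((-1, -3)) = -3
  g_2((-1, -3)) = 0
Stationarity residual: grad f(x) + sum_i lambda_i a_i = (0, 0)
  -> stationarity OK
Primal feasibility (all g_i <= 0): OK
Dual feasibility (all lambda_i >= 0): FAILS
Complementary slackness (lambda_i * g_i(x) = 0 for all i): OK

Verdict: the first failing condition is dual_feasibility -> dual.

dual


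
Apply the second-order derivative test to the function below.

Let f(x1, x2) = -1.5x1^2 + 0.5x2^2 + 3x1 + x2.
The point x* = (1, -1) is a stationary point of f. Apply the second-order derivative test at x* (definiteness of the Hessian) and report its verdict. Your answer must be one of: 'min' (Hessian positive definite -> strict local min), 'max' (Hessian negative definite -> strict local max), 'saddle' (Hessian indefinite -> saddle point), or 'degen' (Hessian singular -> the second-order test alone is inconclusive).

Compute the Hessian H = grad^2 f:
  H = [[-3, 0], [0, 1]]
Verify stationarity: grad f(x*) = H x* + g = (0, 0).
Eigenvalues of H: -3, 1.
Eigenvalues have mixed signs, so H is indefinite -> x* is a saddle point.

saddle


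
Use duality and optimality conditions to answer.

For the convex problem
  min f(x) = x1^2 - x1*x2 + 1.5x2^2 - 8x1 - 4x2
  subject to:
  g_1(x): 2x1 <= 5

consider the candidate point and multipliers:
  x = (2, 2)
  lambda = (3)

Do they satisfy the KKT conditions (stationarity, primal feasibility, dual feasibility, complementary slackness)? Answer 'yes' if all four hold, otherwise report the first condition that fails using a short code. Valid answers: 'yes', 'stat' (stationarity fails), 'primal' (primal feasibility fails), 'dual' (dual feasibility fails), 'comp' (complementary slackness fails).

Gradient of f: grad f(x) = Q x + c = (-6, 0)
Constraint values g_i(x) = a_i^T x - b_i:
  g_1((2, 2)) = -1
Stationarity residual: grad f(x) + sum_i lambda_i a_i = (0, 0)
  -> stationarity OK
Primal feasibility (all g_i <= 0): OK
Dual feasibility (all lambda_i >= 0): OK
Complementary slackness (lambda_i * g_i(x) = 0 for all i): FAILS

Verdict: the first failing condition is complementary_slackness -> comp.

comp


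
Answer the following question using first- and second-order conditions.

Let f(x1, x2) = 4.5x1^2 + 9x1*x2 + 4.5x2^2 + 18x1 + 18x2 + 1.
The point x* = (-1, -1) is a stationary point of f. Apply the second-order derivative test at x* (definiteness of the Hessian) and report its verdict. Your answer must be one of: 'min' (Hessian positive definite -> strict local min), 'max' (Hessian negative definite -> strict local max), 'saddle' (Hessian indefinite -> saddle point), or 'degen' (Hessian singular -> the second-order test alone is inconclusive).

Compute the Hessian H = grad^2 f:
  H = [[9, 9], [9, 9]]
Verify stationarity: grad f(x*) = H x* + g = (0, 0).
Eigenvalues of H: 0, 18.
H has a zero eigenvalue (singular; positive semidefinite but not definite), so H is neither positive definite, negative definite, nor indefinite. The second-order test alone is inconclusive -> degen.
(Indeed, f is constant along the null direction of H through x*, so x* is not a strict local extremum.)

degen


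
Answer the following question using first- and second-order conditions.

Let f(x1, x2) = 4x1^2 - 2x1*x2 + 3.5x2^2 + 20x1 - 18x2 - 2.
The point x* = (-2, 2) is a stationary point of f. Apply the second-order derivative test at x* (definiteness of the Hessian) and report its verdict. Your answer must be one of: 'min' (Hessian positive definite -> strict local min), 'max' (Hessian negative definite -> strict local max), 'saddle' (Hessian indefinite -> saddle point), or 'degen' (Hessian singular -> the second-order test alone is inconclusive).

Compute the Hessian H = grad^2 f:
  H = [[8, -2], [-2, 7]]
Verify stationarity: grad f(x*) = H x* + g = (0, 0).
Eigenvalues of H: 5.4384, 9.5616.
Both eigenvalues > 0, so H is positive definite -> x* is a strict local min.

min


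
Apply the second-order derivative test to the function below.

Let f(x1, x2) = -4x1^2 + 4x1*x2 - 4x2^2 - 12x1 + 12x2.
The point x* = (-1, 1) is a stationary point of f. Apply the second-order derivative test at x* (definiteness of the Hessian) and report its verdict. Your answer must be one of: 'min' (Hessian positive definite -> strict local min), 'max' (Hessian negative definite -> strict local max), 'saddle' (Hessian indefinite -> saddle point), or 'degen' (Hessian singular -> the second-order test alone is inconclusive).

Compute the Hessian H = grad^2 f:
  H = [[-8, 4], [4, -8]]
Verify stationarity: grad f(x*) = H x* + g = (0, 0).
Eigenvalues of H: -12, -4.
Both eigenvalues < 0, so H is negative definite -> x* is a strict local max.

max


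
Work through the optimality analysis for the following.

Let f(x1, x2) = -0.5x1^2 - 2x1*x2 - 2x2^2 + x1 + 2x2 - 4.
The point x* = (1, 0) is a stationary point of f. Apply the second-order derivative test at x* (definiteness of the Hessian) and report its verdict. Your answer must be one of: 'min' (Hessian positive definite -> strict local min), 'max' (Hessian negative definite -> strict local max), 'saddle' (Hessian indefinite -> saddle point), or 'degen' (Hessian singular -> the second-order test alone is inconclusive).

Compute the Hessian H = grad^2 f:
  H = [[-1, -2], [-2, -4]]
Verify stationarity: grad f(x*) = H x* + g = (0, 0).
Eigenvalues of H: -5, 0.
H has a zero eigenvalue (singular; negative semidefinite but not definite), so H is neither positive definite, negative definite, nor indefinite. The second-order test alone is inconclusive -> degen.
(Indeed, f is constant along the null direction of H through x*, so x* is not a strict local extremum.)

degen


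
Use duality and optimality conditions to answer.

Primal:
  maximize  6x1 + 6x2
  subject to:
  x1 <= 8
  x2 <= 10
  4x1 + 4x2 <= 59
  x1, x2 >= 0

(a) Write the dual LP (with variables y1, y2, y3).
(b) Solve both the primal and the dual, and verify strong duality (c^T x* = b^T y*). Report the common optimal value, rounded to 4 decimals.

The standard primal-dual pair for 'max c^T x s.t. A x <= b, x >= 0' is:
  Dual:  min b^T y  s.t.  A^T y >= c,  y >= 0.

So the dual LP is:
  minimize  8y1 + 10y2 + 59y3
  subject to:
    y1 + 4y3 >= 6
    y2 + 4y3 >= 6
    y1, y2, y3 >= 0

Solving the primal: x* = (4.75, 10).
  primal value c^T x* = 88.5.
Solving the dual: y* = (0, 0, 1.5).
  dual value b^T y* = 88.5.
Strong duality: c^T x* = b^T y*. Confirmed.

88.5


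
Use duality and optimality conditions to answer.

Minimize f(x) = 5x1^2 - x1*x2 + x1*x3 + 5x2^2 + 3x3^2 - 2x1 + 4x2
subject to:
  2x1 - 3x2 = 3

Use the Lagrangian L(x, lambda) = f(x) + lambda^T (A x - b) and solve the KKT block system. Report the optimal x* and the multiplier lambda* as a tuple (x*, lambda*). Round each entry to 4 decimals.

Form the Lagrangian:
  L(x, lambda) = (1/2) x^T Q x + c^T x + lambda^T (A x - b)
Stationarity (grad_x L = 0): Q x + c + A^T lambda = 0.
Primal feasibility: A x = b.

This gives the KKT block system:
  [ Q   A^T ] [ x     ]   [-c ]
  [ A    0  ] [ lambda ] = [ b ]

Solving the linear system:
  x*      = (0.3863, -0.7425, -0.0644)
  lambda* = (-1.2704)
  f(x*)   = 0.0343

x* = (0.3863, -0.7425, -0.0644), lambda* = (-1.2704)


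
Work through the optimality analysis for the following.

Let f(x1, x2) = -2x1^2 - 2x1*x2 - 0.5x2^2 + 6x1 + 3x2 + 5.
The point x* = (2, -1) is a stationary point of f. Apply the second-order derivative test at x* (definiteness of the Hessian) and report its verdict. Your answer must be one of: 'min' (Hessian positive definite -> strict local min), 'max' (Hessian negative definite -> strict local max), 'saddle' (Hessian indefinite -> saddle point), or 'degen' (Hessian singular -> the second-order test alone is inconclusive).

Compute the Hessian H = grad^2 f:
  H = [[-4, -2], [-2, -1]]
Verify stationarity: grad f(x*) = H x* + g = (0, 0).
Eigenvalues of H: -5, 0.
H has a zero eigenvalue (singular; negative semidefinite but not definite), so H is neither positive definite, negative definite, nor indefinite. The second-order test alone is inconclusive -> degen.
(Indeed, f is constant along the null direction of H through x*, so x* is not a strict local extremum.)

degen


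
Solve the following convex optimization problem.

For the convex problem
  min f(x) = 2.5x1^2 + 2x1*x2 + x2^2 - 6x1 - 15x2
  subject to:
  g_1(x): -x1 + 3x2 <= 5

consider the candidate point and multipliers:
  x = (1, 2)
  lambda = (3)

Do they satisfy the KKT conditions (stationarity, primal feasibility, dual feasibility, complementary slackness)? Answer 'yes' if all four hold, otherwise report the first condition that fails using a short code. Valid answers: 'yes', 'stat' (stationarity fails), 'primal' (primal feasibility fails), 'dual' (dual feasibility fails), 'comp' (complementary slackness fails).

Gradient of f: grad f(x) = Q x + c = (3, -9)
Constraint values g_i(x) = a_i^T x - b_i:
  g_1((1, 2)) = 0
Stationarity residual: grad f(x) + sum_i lambda_i a_i = (0, 0)
  -> stationarity OK
Primal feasibility (all g_i <= 0): OK
Dual feasibility (all lambda_i >= 0): OK
Complementary slackness (lambda_i * g_i(x) = 0 for all i): OK

Verdict: yes, KKT holds.

yes


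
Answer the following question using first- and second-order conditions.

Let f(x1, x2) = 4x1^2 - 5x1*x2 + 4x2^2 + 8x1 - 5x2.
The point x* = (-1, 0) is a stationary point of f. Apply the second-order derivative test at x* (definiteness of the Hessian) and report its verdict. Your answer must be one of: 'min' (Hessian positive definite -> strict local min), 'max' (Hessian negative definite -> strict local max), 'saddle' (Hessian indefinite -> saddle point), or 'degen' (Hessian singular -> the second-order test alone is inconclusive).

Compute the Hessian H = grad^2 f:
  H = [[8, -5], [-5, 8]]
Verify stationarity: grad f(x*) = H x* + g = (0, 0).
Eigenvalues of H: 3, 13.
Both eigenvalues > 0, so H is positive definite -> x* is a strict local min.

min


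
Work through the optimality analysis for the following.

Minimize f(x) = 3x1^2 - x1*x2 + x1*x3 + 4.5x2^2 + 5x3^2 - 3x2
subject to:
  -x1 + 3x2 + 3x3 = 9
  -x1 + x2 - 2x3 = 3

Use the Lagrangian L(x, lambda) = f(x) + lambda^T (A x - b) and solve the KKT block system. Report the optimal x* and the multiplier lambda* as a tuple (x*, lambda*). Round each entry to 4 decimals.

Form the Lagrangian:
  L(x, lambda) = (1/2) x^T Q x + c^T x + lambda^T (A x - b)
Stationarity (grad_x L = 0): Q x + c + A^T lambda = 0.
Primal feasibility: A x = b.

This gives the KKT block system:
  [ Q   A^T ] [ x     ]   [-c ]
  [ A    0  ] [ lambda ] = [ b ]

Solving the linear system:
  x*      = (-1.3392, 2.256, 0.2976)
  lambda* = (-4.3248, -5.6688)
  f(x*)   = 24.5808

x* = (-1.3392, 2.256, 0.2976), lambda* = (-4.3248, -5.6688)


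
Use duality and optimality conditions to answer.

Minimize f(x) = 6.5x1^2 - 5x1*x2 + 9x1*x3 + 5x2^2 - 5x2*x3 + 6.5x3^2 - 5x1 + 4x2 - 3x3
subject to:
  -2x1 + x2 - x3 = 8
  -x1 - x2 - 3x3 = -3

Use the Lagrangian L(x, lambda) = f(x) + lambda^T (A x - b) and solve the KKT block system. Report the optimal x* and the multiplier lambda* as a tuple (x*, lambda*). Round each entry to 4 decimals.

Form the Lagrangian:
  L(x, lambda) = (1/2) x^T Q x + c^T x + lambda^T (A x - b)
Stationarity (grad_x L = 0): Q x + c + A^T lambda = 0.
Primal feasibility: A x = b.

This gives the KKT block system:
  [ Q   A^T ] [ x     ]   [-c ]
  [ A    0  ] [ lambda ] = [ b ]

Solving the linear system:
  x*      = (-4.5016, 1.123, 2.1262)
  lambda* = (-25.7023, 1.4045)
  f(x*)   = 115.2265

x* = (-4.5016, 1.123, 2.1262), lambda* = (-25.7023, 1.4045)


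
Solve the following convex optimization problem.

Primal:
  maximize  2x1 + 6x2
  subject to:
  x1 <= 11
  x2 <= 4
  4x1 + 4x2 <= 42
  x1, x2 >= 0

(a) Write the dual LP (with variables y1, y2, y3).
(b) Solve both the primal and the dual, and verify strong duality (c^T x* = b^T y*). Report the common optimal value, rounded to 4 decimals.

The standard primal-dual pair for 'max c^T x s.t. A x <= b, x >= 0' is:
  Dual:  min b^T y  s.t.  A^T y >= c,  y >= 0.

So the dual LP is:
  minimize  11y1 + 4y2 + 42y3
  subject to:
    y1 + 4y3 >= 2
    y2 + 4y3 >= 6
    y1, y2, y3 >= 0

Solving the primal: x* = (6.5, 4).
  primal value c^T x* = 37.
Solving the dual: y* = (0, 4, 0.5).
  dual value b^T y* = 37.
Strong duality: c^T x* = b^T y*. Confirmed.

37


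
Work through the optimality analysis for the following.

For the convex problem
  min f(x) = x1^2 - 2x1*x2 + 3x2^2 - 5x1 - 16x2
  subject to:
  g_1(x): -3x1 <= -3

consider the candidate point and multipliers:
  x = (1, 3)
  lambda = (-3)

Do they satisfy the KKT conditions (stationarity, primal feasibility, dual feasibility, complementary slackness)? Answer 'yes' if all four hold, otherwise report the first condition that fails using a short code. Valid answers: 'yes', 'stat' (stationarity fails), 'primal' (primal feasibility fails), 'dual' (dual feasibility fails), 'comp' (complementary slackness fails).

Gradient of f: grad f(x) = Q x + c = (-9, 0)
Constraint values g_i(x) = a_i^T x - b_i:
  g_1((1, 3)) = 0
Stationarity residual: grad f(x) + sum_i lambda_i a_i = (0, 0)
  -> stationarity OK
Primal feasibility (all g_i <= 0): OK
Dual feasibility (all lambda_i >= 0): FAILS
Complementary slackness (lambda_i * g_i(x) = 0 for all i): OK

Verdict: the first failing condition is dual_feasibility -> dual.

dual


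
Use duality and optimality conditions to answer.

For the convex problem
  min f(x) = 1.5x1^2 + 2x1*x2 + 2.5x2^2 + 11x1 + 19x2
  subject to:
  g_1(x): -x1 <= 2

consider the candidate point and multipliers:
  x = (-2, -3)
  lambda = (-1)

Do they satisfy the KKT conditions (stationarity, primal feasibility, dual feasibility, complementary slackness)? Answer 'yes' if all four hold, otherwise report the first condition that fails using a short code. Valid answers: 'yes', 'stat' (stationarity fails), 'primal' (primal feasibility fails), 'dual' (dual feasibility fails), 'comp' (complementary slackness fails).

Gradient of f: grad f(x) = Q x + c = (-1, 0)
Constraint values g_i(x) = a_i^T x - b_i:
  g_1((-2, -3)) = 0
Stationarity residual: grad f(x) + sum_i lambda_i a_i = (0, 0)
  -> stationarity OK
Primal feasibility (all g_i <= 0): OK
Dual feasibility (all lambda_i >= 0): FAILS
Complementary slackness (lambda_i * g_i(x) = 0 for all i): OK

Verdict: the first failing condition is dual_feasibility -> dual.

dual


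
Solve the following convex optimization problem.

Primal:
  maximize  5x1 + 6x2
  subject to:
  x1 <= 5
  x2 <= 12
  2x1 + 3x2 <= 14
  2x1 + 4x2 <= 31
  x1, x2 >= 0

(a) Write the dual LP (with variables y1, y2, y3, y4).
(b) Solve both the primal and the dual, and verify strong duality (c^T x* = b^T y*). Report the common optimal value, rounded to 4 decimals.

The standard primal-dual pair for 'max c^T x s.t. A x <= b, x >= 0' is:
  Dual:  min b^T y  s.t.  A^T y >= c,  y >= 0.

So the dual LP is:
  minimize  5y1 + 12y2 + 14y3 + 31y4
  subject to:
    y1 + 2y3 + 2y4 >= 5
    y2 + 3y3 + 4y4 >= 6
    y1, y2, y3, y4 >= 0

Solving the primal: x* = (5, 1.3333).
  primal value c^T x* = 33.
Solving the dual: y* = (1, 0, 2, 0).
  dual value b^T y* = 33.
Strong duality: c^T x* = b^T y*. Confirmed.

33


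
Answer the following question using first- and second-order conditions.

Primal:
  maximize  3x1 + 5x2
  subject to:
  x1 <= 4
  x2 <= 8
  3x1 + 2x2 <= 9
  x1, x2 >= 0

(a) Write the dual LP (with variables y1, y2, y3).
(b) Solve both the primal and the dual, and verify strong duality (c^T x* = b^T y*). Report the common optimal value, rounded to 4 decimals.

The standard primal-dual pair for 'max c^T x s.t. A x <= b, x >= 0' is:
  Dual:  min b^T y  s.t.  A^T y >= c,  y >= 0.

So the dual LP is:
  minimize  4y1 + 8y2 + 9y3
  subject to:
    y1 + 3y3 >= 3
    y2 + 2y3 >= 5
    y1, y2, y3 >= 0

Solving the primal: x* = (0, 4.5).
  primal value c^T x* = 22.5.
Solving the dual: y* = (0, 0, 2.5).
  dual value b^T y* = 22.5.
Strong duality: c^T x* = b^T y*. Confirmed.

22.5
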